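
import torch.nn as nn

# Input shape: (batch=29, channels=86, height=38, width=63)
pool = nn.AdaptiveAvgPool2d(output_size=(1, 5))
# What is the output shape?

Input shape: (29, 86, 38, 63)
Output shape: (29, 86, 1, 5)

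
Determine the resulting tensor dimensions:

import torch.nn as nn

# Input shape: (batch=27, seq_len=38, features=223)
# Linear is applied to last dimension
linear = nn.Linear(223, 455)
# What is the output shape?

Input shape: (27, 38, 223)
Output shape: (27, 38, 455)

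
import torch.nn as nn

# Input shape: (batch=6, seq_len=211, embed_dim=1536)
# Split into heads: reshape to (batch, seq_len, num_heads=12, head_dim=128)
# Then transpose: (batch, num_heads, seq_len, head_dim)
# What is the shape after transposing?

Input shape: (6, 211, 1536)
  -> after reshape: (6, 211, 12, 128)
Output shape: (6, 12, 211, 128)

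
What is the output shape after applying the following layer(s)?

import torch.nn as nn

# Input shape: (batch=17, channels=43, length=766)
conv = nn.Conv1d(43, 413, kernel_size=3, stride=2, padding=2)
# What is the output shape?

Input shape: (17, 43, 766)
Output shape: (17, 413, 384)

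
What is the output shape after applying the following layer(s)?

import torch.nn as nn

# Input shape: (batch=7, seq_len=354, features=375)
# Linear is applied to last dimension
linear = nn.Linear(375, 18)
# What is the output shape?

Input shape: (7, 354, 375)
Output shape: (7, 354, 18)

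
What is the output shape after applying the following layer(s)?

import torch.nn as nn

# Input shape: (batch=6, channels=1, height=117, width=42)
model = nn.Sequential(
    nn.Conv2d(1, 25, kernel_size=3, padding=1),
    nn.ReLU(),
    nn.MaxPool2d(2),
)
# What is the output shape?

Input shape: (6, 1, 117, 42)
  -> after Conv2d: (6, 25, 117, 42)
  -> after ReLU: (6, 25, 117, 42)
Output shape: (6, 25, 58, 21)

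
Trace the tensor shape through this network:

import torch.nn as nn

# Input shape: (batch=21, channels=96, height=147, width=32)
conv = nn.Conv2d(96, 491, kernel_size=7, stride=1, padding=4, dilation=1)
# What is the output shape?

Input shape: (21, 96, 147, 32)
Output shape: (21, 491, 149, 34)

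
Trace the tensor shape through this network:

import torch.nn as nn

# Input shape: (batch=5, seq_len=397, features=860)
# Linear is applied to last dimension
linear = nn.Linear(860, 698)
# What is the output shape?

Input shape: (5, 397, 860)
Output shape: (5, 397, 698)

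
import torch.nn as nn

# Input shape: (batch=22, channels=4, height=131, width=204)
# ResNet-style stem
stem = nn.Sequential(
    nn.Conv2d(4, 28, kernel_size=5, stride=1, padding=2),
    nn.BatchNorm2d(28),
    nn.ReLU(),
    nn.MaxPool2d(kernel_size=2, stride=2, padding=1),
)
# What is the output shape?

Input shape: (22, 4, 131, 204)
  -> after Conv2d 5x5 stride=1: (22, 28, 131, 204)
Output shape: (22, 28, 66, 103)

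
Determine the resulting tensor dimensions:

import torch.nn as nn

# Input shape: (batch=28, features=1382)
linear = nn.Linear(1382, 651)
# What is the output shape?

Input shape: (28, 1382)
Output shape: (28, 651)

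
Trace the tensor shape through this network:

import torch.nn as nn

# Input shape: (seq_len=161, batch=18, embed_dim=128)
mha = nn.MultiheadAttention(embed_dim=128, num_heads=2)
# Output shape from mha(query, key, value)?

Input shape: (161, 18, 128)
Output shape: (161, 18, 128)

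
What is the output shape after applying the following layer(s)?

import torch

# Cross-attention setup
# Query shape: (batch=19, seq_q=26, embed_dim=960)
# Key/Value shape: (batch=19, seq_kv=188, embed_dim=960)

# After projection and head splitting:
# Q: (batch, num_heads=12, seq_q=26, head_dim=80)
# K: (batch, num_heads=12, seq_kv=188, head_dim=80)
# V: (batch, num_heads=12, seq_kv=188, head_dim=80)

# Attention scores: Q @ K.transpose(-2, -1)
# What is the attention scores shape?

Input shape: (19, 26, 960)
Output shape: (19, 12, 26, 188)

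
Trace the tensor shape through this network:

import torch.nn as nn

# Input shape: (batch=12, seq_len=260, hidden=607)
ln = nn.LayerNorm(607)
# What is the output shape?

Input shape: (12, 260, 607)
Output shape: (12, 260, 607)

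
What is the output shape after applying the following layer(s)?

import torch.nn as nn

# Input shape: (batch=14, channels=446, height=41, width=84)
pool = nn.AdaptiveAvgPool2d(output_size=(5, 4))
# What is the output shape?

Input shape: (14, 446, 41, 84)
Output shape: (14, 446, 5, 4)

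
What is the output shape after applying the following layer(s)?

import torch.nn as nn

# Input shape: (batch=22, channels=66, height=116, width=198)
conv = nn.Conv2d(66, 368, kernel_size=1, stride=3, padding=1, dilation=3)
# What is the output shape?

Input shape: (22, 66, 116, 198)
Output shape: (22, 368, 40, 67)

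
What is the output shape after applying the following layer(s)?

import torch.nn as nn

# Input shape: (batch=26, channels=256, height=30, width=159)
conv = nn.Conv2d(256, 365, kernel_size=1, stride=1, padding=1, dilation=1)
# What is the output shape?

Input shape: (26, 256, 30, 159)
Output shape: (26, 365, 32, 161)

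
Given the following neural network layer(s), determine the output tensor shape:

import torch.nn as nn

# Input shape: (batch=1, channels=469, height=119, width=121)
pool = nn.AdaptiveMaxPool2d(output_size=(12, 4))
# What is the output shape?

Input shape: (1, 469, 119, 121)
Output shape: (1, 469, 12, 4)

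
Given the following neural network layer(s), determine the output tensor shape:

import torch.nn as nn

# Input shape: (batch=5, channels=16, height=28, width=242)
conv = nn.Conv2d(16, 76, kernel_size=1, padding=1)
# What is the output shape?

Input shape: (5, 16, 28, 242)
Output shape: (5, 76, 30, 244)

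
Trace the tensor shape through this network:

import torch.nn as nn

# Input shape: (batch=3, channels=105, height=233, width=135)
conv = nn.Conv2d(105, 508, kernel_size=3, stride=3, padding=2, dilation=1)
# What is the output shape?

Input shape: (3, 105, 233, 135)
Output shape: (3, 508, 79, 46)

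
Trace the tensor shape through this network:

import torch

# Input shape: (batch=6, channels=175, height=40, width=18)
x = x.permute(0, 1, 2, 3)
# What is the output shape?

Input shape: (6, 175, 40, 18)
Output shape: (6, 175, 40, 18)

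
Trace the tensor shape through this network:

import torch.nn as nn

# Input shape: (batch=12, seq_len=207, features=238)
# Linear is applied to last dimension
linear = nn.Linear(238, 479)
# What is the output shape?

Input shape: (12, 207, 238)
Output shape: (12, 207, 479)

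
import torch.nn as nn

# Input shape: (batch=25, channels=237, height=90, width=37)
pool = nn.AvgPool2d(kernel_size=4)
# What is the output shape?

Input shape: (25, 237, 90, 37)
Output shape: (25, 237, 22, 9)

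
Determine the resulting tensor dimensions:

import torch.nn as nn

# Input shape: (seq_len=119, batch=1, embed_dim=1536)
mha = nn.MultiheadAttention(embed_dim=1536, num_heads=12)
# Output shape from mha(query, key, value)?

Input shape: (119, 1, 1536)
Output shape: (119, 1, 1536)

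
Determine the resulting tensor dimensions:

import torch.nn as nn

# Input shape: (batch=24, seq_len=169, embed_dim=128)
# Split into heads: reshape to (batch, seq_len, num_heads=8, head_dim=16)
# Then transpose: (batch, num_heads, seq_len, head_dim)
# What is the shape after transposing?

Input shape: (24, 169, 128)
  -> after reshape: (24, 169, 8, 16)
Output shape: (24, 8, 169, 16)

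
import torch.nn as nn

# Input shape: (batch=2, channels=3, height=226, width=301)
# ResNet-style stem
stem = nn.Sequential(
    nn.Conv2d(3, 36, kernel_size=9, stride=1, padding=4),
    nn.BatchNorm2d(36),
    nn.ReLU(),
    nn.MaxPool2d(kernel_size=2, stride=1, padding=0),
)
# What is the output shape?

Input shape: (2, 3, 226, 301)
  -> after Conv2d 9x9 stride=1: (2, 36, 226, 301)
Output shape: (2, 36, 225, 300)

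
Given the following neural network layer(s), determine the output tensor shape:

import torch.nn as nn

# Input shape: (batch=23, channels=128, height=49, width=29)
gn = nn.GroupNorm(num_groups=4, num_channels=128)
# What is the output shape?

Input shape: (23, 128, 49, 29)
Output shape: (23, 128, 49, 29)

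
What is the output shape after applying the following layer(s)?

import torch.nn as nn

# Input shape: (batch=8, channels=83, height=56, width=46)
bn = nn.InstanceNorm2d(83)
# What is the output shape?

Input shape: (8, 83, 56, 46)
Output shape: (8, 83, 56, 46)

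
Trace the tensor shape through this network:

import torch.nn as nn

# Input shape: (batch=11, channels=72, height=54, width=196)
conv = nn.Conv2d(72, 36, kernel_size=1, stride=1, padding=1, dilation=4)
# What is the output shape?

Input shape: (11, 72, 54, 196)
Output shape: (11, 36, 56, 198)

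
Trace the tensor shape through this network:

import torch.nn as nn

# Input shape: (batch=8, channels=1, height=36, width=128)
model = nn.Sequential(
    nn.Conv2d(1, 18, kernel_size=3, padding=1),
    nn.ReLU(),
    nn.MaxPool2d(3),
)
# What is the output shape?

Input shape: (8, 1, 36, 128)
  -> after Conv2d: (8, 18, 36, 128)
  -> after ReLU: (8, 18, 36, 128)
Output shape: (8, 18, 12, 42)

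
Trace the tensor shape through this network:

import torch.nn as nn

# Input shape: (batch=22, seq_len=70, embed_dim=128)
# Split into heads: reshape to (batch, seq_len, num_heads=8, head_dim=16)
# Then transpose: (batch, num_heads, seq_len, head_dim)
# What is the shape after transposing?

Input shape: (22, 70, 128)
  -> after reshape: (22, 70, 8, 16)
Output shape: (22, 8, 70, 16)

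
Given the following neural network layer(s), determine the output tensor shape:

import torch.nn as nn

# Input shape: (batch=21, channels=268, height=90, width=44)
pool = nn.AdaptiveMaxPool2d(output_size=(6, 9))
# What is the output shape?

Input shape: (21, 268, 90, 44)
Output shape: (21, 268, 6, 9)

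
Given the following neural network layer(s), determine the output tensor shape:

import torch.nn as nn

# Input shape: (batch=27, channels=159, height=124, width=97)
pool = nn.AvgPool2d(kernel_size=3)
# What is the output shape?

Input shape: (27, 159, 124, 97)
Output shape: (27, 159, 41, 32)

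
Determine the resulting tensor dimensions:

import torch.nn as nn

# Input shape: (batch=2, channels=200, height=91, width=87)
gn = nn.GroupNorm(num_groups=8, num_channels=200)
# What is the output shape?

Input shape: (2, 200, 91, 87)
Output shape: (2, 200, 91, 87)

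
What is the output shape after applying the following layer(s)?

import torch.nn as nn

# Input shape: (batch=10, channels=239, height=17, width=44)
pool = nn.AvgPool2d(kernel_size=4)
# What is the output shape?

Input shape: (10, 239, 17, 44)
Output shape: (10, 239, 4, 11)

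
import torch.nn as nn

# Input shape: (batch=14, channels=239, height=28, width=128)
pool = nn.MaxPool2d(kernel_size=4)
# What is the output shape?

Input shape: (14, 239, 28, 128)
Output shape: (14, 239, 7, 32)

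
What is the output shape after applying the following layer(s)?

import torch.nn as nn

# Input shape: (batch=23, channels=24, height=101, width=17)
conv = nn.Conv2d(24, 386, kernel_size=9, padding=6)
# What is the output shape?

Input shape: (23, 24, 101, 17)
Output shape: (23, 386, 105, 21)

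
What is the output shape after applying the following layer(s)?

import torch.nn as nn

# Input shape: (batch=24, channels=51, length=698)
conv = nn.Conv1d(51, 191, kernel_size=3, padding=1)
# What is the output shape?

Input shape: (24, 51, 698)
Output shape: (24, 191, 698)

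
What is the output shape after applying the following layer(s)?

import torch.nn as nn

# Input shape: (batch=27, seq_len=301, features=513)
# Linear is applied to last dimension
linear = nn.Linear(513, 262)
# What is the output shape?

Input shape: (27, 301, 513)
Output shape: (27, 301, 262)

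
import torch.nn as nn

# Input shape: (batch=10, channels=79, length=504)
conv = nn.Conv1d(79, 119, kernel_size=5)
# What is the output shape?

Input shape: (10, 79, 504)
Output shape: (10, 119, 500)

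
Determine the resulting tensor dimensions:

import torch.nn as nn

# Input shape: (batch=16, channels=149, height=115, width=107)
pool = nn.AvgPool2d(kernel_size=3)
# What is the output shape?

Input shape: (16, 149, 115, 107)
Output shape: (16, 149, 38, 35)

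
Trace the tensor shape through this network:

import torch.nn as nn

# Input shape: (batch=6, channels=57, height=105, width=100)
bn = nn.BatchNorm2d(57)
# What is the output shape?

Input shape: (6, 57, 105, 100)
Output shape: (6, 57, 105, 100)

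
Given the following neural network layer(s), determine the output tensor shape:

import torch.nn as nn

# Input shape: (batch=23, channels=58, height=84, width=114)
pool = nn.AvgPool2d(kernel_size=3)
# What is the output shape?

Input shape: (23, 58, 84, 114)
Output shape: (23, 58, 28, 38)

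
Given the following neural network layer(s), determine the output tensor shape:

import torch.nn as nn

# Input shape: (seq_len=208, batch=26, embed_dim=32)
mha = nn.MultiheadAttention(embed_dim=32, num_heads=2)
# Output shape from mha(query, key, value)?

Input shape: (208, 26, 32)
Output shape: (208, 26, 32)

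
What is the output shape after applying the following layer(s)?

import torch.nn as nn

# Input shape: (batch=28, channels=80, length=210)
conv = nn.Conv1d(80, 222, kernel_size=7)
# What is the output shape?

Input shape: (28, 80, 210)
Output shape: (28, 222, 204)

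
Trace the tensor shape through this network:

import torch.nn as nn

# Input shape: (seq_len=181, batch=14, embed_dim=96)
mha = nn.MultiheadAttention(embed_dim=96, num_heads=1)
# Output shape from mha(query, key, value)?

Input shape: (181, 14, 96)
Output shape: (181, 14, 96)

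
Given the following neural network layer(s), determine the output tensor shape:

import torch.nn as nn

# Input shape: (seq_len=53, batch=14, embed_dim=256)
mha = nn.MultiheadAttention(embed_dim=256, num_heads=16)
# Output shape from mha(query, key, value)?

Input shape: (53, 14, 256)
Output shape: (53, 14, 256)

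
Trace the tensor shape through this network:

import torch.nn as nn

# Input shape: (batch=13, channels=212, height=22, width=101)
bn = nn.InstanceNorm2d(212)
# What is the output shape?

Input shape: (13, 212, 22, 101)
Output shape: (13, 212, 22, 101)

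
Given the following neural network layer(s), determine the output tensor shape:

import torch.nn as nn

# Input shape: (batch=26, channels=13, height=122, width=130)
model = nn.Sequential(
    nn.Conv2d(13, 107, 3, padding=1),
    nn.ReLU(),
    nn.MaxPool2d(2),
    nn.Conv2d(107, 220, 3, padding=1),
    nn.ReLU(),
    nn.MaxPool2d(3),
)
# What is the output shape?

Input shape: (26, 13, 122, 130)
  -> after first Conv2d: (26, 107, 122, 130)
  -> after first MaxPool2d: (26, 107, 61, 65)
  -> after second Conv2d: (26, 220, 61, 65)
Output shape: (26, 220, 20, 21)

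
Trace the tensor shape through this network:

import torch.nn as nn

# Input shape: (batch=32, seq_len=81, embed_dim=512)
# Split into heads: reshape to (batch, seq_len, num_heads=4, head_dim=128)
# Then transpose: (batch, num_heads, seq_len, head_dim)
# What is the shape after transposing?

Input shape: (32, 81, 512)
  -> after reshape: (32, 81, 4, 128)
Output shape: (32, 4, 81, 128)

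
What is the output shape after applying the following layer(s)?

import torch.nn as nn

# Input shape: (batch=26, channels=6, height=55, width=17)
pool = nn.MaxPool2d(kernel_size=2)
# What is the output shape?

Input shape: (26, 6, 55, 17)
Output shape: (26, 6, 27, 8)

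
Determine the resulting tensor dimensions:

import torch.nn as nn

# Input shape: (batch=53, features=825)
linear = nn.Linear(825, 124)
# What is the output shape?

Input shape: (53, 825)
Output shape: (53, 124)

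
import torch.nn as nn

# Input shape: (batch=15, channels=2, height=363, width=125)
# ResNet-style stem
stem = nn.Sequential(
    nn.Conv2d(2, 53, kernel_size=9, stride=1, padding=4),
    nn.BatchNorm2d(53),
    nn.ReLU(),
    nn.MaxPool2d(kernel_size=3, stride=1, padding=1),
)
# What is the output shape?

Input shape: (15, 2, 363, 125)
  -> after Conv2d 9x9 stride=1: (15, 53, 363, 125)
Output shape: (15, 53, 363, 125)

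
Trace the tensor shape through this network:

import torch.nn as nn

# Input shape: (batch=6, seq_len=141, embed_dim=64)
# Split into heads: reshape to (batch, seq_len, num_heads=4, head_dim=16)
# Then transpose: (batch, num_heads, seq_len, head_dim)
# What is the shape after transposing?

Input shape: (6, 141, 64)
  -> after reshape: (6, 141, 4, 16)
Output shape: (6, 4, 141, 16)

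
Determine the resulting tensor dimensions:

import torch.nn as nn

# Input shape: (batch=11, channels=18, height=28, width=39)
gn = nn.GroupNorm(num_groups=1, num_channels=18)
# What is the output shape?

Input shape: (11, 18, 28, 39)
Output shape: (11, 18, 28, 39)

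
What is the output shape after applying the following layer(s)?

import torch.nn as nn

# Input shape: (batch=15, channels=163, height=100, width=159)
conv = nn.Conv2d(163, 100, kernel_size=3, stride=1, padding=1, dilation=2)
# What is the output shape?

Input shape: (15, 163, 100, 159)
Output shape: (15, 100, 98, 157)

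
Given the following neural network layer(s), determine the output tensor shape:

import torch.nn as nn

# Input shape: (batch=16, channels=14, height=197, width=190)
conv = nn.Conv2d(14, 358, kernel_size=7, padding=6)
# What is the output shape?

Input shape: (16, 14, 197, 190)
Output shape: (16, 358, 203, 196)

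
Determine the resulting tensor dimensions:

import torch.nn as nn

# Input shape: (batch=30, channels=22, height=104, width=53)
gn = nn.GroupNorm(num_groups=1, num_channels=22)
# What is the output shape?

Input shape: (30, 22, 104, 53)
Output shape: (30, 22, 104, 53)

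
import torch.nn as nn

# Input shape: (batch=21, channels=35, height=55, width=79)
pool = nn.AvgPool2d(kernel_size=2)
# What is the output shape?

Input shape: (21, 35, 55, 79)
Output shape: (21, 35, 27, 39)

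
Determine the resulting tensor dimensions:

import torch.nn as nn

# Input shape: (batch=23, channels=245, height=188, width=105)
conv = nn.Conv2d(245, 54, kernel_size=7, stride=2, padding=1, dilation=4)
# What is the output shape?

Input shape: (23, 245, 188, 105)
Output shape: (23, 54, 83, 42)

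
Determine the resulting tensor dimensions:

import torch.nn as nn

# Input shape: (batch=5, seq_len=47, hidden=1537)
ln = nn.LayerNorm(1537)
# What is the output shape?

Input shape: (5, 47, 1537)
Output shape: (5, 47, 1537)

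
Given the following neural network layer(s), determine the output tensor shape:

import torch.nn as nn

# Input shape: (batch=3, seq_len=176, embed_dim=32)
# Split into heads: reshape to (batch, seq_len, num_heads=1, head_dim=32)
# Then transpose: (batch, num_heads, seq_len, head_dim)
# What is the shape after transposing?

Input shape: (3, 176, 32)
  -> after reshape: (3, 176, 1, 32)
Output shape: (3, 1, 176, 32)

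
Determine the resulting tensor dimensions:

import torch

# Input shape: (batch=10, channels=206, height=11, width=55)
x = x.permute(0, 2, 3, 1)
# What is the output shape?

Input shape: (10, 206, 11, 55)
Output shape: (10, 11, 55, 206)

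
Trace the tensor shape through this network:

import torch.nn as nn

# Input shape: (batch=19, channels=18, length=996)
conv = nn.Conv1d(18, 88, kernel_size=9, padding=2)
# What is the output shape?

Input shape: (19, 18, 996)
Output shape: (19, 88, 992)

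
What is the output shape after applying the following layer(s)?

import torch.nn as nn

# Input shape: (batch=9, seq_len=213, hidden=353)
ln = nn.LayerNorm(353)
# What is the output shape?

Input shape: (9, 213, 353)
Output shape: (9, 213, 353)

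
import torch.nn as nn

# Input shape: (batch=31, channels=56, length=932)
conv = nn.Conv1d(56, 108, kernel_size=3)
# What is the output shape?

Input shape: (31, 56, 932)
Output shape: (31, 108, 930)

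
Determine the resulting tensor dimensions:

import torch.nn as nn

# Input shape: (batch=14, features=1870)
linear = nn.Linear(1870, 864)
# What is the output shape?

Input shape: (14, 1870)
Output shape: (14, 864)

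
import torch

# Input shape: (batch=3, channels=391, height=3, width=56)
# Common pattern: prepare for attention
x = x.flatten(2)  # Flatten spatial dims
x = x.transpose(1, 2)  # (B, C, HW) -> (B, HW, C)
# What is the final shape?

Input shape: (3, 391, 3, 56)
  -> after flatten(2): (3, 391, 168)
Output shape: (3, 168, 391)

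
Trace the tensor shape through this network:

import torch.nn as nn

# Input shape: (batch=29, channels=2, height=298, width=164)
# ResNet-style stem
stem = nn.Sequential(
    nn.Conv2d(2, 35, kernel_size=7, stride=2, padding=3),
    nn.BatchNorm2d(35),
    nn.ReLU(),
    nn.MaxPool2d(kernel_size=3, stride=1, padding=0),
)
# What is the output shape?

Input shape: (29, 2, 298, 164)
  -> after Conv2d 7x7 stride=2: (29, 35, 149, 82)
Output shape: (29, 35, 147, 80)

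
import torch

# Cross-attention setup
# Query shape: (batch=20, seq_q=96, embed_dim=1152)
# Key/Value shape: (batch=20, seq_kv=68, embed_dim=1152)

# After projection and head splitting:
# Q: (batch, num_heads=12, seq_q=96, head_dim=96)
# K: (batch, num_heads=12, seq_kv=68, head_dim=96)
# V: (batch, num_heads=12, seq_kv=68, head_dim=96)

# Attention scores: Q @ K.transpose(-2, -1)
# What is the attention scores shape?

Input shape: (20, 96, 1152)
Output shape: (20, 12, 96, 68)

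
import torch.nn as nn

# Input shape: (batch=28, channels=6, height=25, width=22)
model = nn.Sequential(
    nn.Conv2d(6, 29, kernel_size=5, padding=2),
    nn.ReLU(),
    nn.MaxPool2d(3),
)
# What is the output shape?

Input shape: (28, 6, 25, 22)
  -> after Conv2d: (28, 29, 25, 22)
  -> after ReLU: (28, 29, 25, 22)
Output shape: (28, 29, 8, 7)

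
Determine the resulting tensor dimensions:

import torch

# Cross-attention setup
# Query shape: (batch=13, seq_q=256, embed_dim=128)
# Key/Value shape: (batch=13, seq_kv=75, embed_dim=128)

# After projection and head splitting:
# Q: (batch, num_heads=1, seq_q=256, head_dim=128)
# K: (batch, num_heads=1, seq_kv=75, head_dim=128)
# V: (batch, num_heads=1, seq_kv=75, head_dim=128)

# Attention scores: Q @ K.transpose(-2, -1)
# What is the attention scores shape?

Input shape: (13, 256, 128)
Output shape: (13, 1, 256, 75)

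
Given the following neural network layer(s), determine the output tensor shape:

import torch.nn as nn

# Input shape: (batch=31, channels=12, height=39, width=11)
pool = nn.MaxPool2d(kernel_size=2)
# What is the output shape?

Input shape: (31, 12, 39, 11)
Output shape: (31, 12, 19, 5)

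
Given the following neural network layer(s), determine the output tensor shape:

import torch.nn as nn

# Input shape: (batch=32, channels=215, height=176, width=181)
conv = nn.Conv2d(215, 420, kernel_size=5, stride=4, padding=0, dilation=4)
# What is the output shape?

Input shape: (32, 215, 176, 181)
Output shape: (32, 420, 40, 42)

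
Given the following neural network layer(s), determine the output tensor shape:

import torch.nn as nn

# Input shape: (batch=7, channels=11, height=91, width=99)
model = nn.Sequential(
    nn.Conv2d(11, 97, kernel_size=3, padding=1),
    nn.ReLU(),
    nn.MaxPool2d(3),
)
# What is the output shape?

Input shape: (7, 11, 91, 99)
  -> after Conv2d: (7, 97, 91, 99)
  -> after ReLU: (7, 97, 91, 99)
Output shape: (7, 97, 30, 33)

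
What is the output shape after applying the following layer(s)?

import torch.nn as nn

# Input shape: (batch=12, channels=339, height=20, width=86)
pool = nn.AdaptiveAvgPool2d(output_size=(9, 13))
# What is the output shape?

Input shape: (12, 339, 20, 86)
Output shape: (12, 339, 9, 13)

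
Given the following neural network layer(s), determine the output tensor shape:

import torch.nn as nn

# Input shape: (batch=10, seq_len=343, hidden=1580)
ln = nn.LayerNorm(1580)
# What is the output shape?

Input shape: (10, 343, 1580)
Output shape: (10, 343, 1580)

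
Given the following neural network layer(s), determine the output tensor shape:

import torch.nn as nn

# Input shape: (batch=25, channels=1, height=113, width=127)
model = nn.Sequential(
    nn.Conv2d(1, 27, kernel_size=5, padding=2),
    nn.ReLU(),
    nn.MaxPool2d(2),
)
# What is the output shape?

Input shape: (25, 1, 113, 127)
  -> after Conv2d: (25, 27, 113, 127)
  -> after ReLU: (25, 27, 113, 127)
Output shape: (25, 27, 56, 63)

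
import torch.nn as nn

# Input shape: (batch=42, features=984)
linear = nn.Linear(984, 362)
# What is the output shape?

Input shape: (42, 984)
Output shape: (42, 362)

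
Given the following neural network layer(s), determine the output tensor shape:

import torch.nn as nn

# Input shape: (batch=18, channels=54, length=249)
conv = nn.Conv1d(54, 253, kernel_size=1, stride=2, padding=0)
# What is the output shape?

Input shape: (18, 54, 249)
Output shape: (18, 253, 125)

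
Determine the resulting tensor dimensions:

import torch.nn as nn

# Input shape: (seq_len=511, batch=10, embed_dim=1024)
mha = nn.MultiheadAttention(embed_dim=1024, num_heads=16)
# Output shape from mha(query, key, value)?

Input shape: (511, 10, 1024)
Output shape: (511, 10, 1024)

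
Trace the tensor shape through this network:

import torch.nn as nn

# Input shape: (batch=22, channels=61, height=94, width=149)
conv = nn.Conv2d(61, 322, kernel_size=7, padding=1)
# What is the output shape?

Input shape: (22, 61, 94, 149)
Output shape: (22, 322, 90, 145)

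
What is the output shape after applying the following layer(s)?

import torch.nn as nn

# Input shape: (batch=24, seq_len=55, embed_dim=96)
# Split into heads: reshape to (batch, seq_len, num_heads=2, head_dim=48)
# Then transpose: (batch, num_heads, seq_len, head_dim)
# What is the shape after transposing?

Input shape: (24, 55, 96)
  -> after reshape: (24, 55, 2, 48)
Output shape: (24, 2, 55, 48)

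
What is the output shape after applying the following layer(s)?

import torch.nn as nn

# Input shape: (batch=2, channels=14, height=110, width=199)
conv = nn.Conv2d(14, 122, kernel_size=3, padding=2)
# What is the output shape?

Input shape: (2, 14, 110, 199)
Output shape: (2, 122, 112, 201)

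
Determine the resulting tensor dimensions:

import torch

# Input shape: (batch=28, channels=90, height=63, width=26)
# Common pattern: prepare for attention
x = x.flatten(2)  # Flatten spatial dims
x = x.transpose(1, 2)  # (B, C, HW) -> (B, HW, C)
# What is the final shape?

Input shape: (28, 90, 63, 26)
  -> after flatten(2): (28, 90, 1638)
Output shape: (28, 1638, 90)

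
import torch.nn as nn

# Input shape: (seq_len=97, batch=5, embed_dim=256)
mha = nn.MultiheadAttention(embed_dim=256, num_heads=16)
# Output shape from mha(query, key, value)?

Input shape: (97, 5, 256)
Output shape: (97, 5, 256)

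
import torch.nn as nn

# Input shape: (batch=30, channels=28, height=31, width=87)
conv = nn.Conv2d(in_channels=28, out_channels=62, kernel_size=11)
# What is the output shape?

Input shape: (30, 28, 31, 87)
Output shape: (30, 62, 21, 77)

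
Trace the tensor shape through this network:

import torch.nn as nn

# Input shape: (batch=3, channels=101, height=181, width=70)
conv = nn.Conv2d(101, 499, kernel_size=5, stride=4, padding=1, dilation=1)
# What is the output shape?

Input shape: (3, 101, 181, 70)
Output shape: (3, 499, 45, 17)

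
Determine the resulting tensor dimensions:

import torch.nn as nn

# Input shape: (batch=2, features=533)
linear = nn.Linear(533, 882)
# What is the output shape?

Input shape: (2, 533)
Output shape: (2, 882)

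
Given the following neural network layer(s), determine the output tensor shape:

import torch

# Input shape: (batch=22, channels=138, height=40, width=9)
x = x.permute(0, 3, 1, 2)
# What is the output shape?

Input shape: (22, 138, 40, 9)
Output shape: (22, 9, 138, 40)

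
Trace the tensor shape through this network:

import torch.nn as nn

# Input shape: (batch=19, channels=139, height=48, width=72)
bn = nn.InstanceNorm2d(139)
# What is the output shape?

Input shape: (19, 139, 48, 72)
Output shape: (19, 139, 48, 72)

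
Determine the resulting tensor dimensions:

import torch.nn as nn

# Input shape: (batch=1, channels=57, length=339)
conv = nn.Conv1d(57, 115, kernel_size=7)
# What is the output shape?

Input shape: (1, 57, 339)
Output shape: (1, 115, 333)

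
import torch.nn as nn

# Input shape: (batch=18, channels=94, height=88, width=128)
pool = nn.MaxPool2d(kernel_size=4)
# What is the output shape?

Input shape: (18, 94, 88, 128)
Output shape: (18, 94, 22, 32)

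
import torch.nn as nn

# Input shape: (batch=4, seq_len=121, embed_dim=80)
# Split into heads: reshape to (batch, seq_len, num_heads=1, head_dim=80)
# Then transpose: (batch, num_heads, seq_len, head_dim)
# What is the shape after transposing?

Input shape: (4, 121, 80)
  -> after reshape: (4, 121, 1, 80)
Output shape: (4, 1, 121, 80)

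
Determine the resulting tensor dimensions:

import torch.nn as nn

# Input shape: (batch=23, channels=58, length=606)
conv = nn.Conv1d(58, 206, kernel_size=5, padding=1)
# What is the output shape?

Input shape: (23, 58, 606)
Output shape: (23, 206, 604)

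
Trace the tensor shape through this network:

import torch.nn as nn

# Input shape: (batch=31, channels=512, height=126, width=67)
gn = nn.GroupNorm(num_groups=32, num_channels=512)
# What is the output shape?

Input shape: (31, 512, 126, 67)
Output shape: (31, 512, 126, 67)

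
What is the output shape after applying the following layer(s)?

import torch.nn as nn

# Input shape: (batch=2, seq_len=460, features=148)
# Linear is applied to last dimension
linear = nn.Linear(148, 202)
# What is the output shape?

Input shape: (2, 460, 148)
Output shape: (2, 460, 202)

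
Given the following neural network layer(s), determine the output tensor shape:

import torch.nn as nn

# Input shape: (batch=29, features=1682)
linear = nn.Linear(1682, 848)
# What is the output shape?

Input shape: (29, 1682)
Output shape: (29, 848)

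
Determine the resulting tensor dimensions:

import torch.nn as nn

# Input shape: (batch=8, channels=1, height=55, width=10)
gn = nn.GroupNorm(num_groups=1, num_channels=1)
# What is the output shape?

Input shape: (8, 1, 55, 10)
Output shape: (8, 1, 55, 10)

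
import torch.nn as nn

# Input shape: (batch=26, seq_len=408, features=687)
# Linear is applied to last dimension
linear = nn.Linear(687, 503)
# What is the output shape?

Input shape: (26, 408, 687)
Output shape: (26, 408, 503)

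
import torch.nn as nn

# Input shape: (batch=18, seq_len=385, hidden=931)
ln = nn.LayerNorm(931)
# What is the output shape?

Input shape: (18, 385, 931)
Output shape: (18, 385, 931)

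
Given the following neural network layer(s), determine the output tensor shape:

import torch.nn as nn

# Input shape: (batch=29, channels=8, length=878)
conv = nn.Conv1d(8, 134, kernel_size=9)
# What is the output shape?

Input shape: (29, 8, 878)
Output shape: (29, 134, 870)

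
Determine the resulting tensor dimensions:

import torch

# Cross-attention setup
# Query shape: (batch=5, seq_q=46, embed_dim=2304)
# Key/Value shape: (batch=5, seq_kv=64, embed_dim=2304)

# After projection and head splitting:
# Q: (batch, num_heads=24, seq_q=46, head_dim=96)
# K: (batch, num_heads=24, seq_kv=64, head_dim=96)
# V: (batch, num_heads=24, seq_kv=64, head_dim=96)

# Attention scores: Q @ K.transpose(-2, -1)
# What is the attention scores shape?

Input shape: (5, 46, 2304)
Output shape: (5, 24, 46, 64)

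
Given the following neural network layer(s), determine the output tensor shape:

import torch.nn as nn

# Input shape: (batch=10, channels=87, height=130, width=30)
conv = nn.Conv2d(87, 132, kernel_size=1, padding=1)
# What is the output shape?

Input shape: (10, 87, 130, 30)
Output shape: (10, 132, 132, 32)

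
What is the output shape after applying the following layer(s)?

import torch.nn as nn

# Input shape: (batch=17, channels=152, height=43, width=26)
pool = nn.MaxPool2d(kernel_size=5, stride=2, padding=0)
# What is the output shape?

Input shape: (17, 152, 43, 26)
Output shape: (17, 152, 20, 11)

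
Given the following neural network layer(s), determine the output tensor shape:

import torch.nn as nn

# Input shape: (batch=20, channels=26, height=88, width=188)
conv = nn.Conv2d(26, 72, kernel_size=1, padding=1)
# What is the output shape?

Input shape: (20, 26, 88, 188)
Output shape: (20, 72, 90, 190)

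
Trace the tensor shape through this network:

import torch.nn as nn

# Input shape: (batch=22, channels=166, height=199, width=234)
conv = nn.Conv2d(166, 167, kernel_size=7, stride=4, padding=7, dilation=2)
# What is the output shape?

Input shape: (22, 166, 199, 234)
Output shape: (22, 167, 51, 59)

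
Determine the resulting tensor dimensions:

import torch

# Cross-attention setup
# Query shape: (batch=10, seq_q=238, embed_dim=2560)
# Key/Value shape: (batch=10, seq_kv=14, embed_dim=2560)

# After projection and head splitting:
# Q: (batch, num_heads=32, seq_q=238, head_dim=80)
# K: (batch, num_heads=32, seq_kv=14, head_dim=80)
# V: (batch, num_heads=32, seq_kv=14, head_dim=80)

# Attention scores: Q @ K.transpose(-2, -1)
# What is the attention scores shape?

Input shape: (10, 238, 2560)
Output shape: (10, 32, 238, 14)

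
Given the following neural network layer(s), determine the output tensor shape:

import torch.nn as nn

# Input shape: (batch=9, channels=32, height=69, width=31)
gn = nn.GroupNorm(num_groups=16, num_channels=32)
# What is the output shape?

Input shape: (9, 32, 69, 31)
Output shape: (9, 32, 69, 31)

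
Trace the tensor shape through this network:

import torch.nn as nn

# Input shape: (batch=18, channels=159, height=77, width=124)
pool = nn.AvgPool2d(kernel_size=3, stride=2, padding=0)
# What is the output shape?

Input shape: (18, 159, 77, 124)
Output shape: (18, 159, 38, 61)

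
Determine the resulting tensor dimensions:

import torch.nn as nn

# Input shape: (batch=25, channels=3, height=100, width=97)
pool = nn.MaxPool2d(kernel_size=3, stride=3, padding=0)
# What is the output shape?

Input shape: (25, 3, 100, 97)
Output shape: (25, 3, 33, 32)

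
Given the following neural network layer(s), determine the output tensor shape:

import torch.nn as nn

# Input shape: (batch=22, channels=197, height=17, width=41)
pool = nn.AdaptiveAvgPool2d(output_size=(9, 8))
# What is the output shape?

Input shape: (22, 197, 17, 41)
Output shape: (22, 197, 9, 8)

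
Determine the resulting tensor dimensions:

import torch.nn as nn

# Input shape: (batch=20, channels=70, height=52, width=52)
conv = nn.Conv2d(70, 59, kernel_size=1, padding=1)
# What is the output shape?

Input shape: (20, 70, 52, 52)
Output shape: (20, 59, 54, 54)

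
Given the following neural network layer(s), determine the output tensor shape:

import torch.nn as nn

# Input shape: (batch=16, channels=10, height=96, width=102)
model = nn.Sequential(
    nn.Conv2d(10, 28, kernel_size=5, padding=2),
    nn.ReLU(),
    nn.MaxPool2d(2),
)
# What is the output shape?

Input shape: (16, 10, 96, 102)
  -> after Conv2d: (16, 28, 96, 102)
  -> after ReLU: (16, 28, 96, 102)
Output shape: (16, 28, 48, 51)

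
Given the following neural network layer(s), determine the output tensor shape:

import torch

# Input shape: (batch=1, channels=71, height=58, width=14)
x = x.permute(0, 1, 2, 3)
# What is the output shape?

Input shape: (1, 71, 58, 14)
Output shape: (1, 71, 58, 14)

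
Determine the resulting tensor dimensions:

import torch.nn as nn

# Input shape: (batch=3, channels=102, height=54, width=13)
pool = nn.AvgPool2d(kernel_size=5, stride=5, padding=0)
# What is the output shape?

Input shape: (3, 102, 54, 13)
Output shape: (3, 102, 10, 2)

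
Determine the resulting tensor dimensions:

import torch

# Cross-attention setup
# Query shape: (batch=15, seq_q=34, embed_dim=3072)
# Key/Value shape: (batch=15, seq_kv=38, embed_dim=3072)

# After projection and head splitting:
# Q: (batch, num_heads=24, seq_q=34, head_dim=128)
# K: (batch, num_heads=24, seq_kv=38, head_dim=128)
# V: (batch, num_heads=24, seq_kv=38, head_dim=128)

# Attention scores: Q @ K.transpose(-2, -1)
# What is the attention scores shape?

Input shape: (15, 34, 3072)
Output shape: (15, 24, 34, 38)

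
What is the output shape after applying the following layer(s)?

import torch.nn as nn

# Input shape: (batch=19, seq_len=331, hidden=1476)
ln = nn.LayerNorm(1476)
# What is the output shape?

Input shape: (19, 331, 1476)
Output shape: (19, 331, 1476)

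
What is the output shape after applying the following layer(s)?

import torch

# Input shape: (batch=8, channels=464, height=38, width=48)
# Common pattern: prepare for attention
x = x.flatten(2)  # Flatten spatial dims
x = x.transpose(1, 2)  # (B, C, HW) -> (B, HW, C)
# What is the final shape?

Input shape: (8, 464, 38, 48)
  -> after flatten(2): (8, 464, 1824)
Output shape: (8, 1824, 464)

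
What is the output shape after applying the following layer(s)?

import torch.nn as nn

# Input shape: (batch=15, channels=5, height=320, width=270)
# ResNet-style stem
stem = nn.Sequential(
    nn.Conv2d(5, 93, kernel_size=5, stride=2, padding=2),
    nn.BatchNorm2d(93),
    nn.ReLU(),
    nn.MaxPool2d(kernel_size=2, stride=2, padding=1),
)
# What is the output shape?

Input shape: (15, 5, 320, 270)
  -> after Conv2d 5x5 stride=2: (15, 93, 160, 135)
Output shape: (15, 93, 81, 68)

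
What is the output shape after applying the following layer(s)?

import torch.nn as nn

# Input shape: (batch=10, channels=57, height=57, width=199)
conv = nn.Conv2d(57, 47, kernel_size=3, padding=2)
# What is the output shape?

Input shape: (10, 57, 57, 199)
Output shape: (10, 47, 59, 201)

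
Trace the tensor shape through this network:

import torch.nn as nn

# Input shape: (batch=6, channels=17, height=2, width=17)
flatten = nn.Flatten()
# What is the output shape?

Input shape: (6, 17, 2, 17)
Output shape: (6, 578)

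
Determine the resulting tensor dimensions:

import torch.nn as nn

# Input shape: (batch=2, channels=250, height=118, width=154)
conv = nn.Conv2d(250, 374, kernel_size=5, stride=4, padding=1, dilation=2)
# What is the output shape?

Input shape: (2, 250, 118, 154)
Output shape: (2, 374, 28, 37)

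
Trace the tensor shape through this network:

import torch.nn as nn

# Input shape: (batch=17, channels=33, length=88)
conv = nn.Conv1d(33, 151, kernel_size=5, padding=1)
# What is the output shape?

Input shape: (17, 33, 88)
Output shape: (17, 151, 86)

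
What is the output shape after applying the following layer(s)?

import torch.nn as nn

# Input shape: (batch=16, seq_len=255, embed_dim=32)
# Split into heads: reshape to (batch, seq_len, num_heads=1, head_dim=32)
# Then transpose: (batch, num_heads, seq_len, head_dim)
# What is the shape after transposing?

Input shape: (16, 255, 32)
  -> after reshape: (16, 255, 1, 32)
Output shape: (16, 1, 255, 32)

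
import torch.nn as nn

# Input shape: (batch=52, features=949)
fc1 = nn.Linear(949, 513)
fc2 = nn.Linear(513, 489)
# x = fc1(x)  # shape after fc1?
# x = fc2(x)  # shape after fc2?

Input shape: (52, 949)
  -> after fc1: (52, 513)
Output shape: (52, 489)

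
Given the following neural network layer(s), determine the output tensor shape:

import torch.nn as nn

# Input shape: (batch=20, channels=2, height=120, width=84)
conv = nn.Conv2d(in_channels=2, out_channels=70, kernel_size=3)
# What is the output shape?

Input shape: (20, 2, 120, 84)
Output shape: (20, 70, 118, 82)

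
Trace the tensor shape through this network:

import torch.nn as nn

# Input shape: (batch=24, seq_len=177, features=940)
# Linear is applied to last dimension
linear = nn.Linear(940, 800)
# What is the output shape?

Input shape: (24, 177, 940)
Output shape: (24, 177, 800)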